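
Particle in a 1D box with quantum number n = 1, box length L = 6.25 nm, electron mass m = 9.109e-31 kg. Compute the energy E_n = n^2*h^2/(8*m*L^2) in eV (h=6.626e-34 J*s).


E = n^2 * h^2 / (8 * m * L^2)
= 1^2 * (6.626e-34)^2 / (8 * 9.109e-31 * (6.25e-9)^2)
= 1 * 4.3904e-67 / (8 * 9.109e-31 * 3.9063e-17)
= 1.5423e-21 J
= 0.0096 eV

0.0096


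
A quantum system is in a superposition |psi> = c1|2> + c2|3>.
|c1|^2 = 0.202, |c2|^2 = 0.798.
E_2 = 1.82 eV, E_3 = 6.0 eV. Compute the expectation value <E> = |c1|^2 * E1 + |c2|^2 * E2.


<E> = |c1|^2 * E1 + |c2|^2 * E2
= 0.202 * 1.82 + 0.798 * 6.0
= 0.3676 + 4.788
= 5.1556 eV

5.1556


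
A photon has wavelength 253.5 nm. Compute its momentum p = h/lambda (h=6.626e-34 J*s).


p = h / lambda
= 6.626e-34 / (253.5e-9)
= 6.626e-34 / 2.5350e-07
= 2.6138e-27 kg*m/s

2.6138e-27


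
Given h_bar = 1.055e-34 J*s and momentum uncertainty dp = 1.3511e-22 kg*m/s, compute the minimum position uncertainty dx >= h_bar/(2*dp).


dx = h_bar / (2 * dp)
= 1.055e-34 / (2 * 1.3511e-22)
= 1.055e-34 / 2.7022e-22
= 3.9042e-13 m

3.9042e-13


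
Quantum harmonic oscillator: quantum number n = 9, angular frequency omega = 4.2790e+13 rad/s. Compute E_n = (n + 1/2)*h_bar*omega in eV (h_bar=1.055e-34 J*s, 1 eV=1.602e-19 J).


E = (n + 1/2) * h_bar * omega
= (9 + 0.5) * 1.055e-34 * 4.2790e+13
= 9.5 * 4.5143e-21
= 4.2886e-20 J
= 0.2677 eV

0.2677


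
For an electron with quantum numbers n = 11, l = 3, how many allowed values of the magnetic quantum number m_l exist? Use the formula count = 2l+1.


m_l ranges from -l to +l in integer steps
So m_l goes from -3 to +3
Count = 2l + 1 = 2*3 + 1
= 7

7


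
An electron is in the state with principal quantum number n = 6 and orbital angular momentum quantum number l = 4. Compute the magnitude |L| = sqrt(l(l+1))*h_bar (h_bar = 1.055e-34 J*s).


L = sqrt(l*(l+1)) * h_bar
= sqrt(4 * 5) * 1.055e-34
= sqrt(20) * 1.055e-34
= 4.4721 * 1.055e-34
= 4.7181e-34 J*s

4.7181e-34


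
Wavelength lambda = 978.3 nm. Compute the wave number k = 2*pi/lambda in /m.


k = 2 * pi / lambda
= 6.2832 / (978.3e-9)
= 6.2832 / 9.7830e-07
= 6.4226e+06 /m

6.4226e+06


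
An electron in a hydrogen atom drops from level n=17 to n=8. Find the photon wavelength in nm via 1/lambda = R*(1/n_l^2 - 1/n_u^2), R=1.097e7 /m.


1/lambda = R * (1/n_l^2 - 1/n_u^2)
= 1.097e7 * (1/8^2 - 1/17^2)
= 1.097e7 * (0.015625 - 0.00346)
= 1.097e7 * 0.012165
= 1.3345e+05 /m
lambda = 1 / 1.3345e+05 = 7493.5683 nm

7493.5683


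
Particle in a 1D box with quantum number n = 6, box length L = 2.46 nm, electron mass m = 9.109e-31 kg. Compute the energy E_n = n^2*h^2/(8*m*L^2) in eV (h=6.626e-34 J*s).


E = n^2 * h^2 / (8 * m * L^2)
= 6^2 * (6.626e-34)^2 / (8 * 9.109e-31 * (2.46e-9)^2)
= 36 * 4.3904e-67 / (8 * 9.109e-31 * 6.0516e-18)
= 3.5841e-19 J
= 2.2372 eV

2.2372


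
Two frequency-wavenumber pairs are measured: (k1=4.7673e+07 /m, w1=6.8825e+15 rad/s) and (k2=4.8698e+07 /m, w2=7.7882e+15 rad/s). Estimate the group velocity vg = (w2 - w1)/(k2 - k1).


vg = (w2 - w1) / (k2 - k1)
= (7.7882e+15 - 6.8825e+15) / (4.8698e+07 - 4.7673e+07)
= 9.0570e+14 / 1.0250e+06
= 8.8361e+08 m/s

8.8361e+08


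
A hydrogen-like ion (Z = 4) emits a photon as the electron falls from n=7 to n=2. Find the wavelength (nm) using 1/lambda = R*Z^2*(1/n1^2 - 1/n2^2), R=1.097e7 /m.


1/lambda = R * Z^2 * (1/n1^2 - 1/n2^2)
= 1.097e7 * 4^2 * (1/2^2 - 1/7^2)
= 1.097e7 * 16 * (0.25 - 0.020408)
= 4.0298e+07 /m
lambda = 1 / 4.0298e+07
= 24.8152 nm

24.8152


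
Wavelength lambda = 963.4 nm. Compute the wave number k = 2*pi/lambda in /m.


k = 2 * pi / lambda
= 6.2832 / (963.4e-9)
= 6.2832 / 9.6340e-07
= 6.5219e+06 /m

6.5219e+06


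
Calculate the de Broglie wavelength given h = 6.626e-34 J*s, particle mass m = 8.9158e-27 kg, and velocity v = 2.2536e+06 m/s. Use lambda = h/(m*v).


lambda = h / (m * v)
= 6.626e-34 / (8.9158e-27 * 2.2536e+06)
= 6.626e-34 / 2.0093e-20
= 3.2977e-14 m

3.2977e-14


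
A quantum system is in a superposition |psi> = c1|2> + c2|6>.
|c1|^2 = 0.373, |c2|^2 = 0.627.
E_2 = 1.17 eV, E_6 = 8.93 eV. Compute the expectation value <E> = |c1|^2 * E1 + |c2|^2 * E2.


<E> = |c1|^2 * E1 + |c2|^2 * E2
= 0.373 * 1.17 + 0.627 * 8.93
= 0.4364 + 5.5991
= 6.0355 eV

6.0355


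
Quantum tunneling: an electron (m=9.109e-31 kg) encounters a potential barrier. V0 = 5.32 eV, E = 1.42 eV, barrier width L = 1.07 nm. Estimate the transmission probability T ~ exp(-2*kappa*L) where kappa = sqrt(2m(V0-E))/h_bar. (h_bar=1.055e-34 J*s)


V0 - E = 3.9 eV = 6.2478e-19 J
kappa = sqrt(2 * m * (V0-E)) / h_bar
= sqrt(2 * 9.109e-31 * 6.2478e-19) / 1.055e-34
= 1.0113e+10 /m
2*kappa*L = 2 * 1.0113e+10 * 1.07e-9
= 21.6409
T = exp(-21.6409) = 3.994649e-10

3.994649e-10


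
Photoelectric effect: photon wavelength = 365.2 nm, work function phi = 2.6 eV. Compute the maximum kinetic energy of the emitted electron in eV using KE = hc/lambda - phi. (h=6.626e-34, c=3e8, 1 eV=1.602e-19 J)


E_photon = hc / lambda
= (6.626e-34)(3e8) / (365.2e-9)
= 5.4430e-19 J
= 3.3977 eV
KE = E_photon - phi
= 3.3977 - 2.6
= 0.7977 eV

0.7977


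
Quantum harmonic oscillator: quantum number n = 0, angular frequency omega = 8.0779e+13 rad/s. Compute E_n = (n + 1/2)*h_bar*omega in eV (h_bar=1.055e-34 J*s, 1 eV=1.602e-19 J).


E = (n + 1/2) * h_bar * omega
= (0 + 0.5) * 1.055e-34 * 8.0779e+13
= 0.5 * 8.5222e-21
= 4.2611e-21 J
= 0.0266 eV

0.0266


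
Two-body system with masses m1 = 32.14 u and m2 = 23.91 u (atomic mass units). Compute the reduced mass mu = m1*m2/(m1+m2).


mu = m1 * m2 / (m1 + m2)
= 32.14 * 23.91 / (32.14 + 23.91)
= 768.4674 / 56.05
= 13.7104 u

13.7104


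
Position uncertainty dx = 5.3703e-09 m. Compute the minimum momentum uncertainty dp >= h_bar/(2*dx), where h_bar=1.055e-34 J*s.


dp = h_bar / (2 * dx)
= 1.055e-34 / (2 * 5.3703e-09)
= 1.055e-34 / 1.0741e-08
= 9.8225e-27 kg*m/s

9.8225e-27


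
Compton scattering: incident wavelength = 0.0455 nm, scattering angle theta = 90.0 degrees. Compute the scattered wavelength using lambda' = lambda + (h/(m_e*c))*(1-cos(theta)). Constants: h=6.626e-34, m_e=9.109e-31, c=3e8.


Compton wavelength: h/(m_e*c) = 2.4247e-12 m
d_lambda = 2.4247e-12 * (1 - cos(90.0 deg))
= 2.4247e-12 * 1.0
= 2.4247e-12 m = 0.002425 nm
lambda' = 0.0455 + 0.002425
= 0.047925 nm

0.047925


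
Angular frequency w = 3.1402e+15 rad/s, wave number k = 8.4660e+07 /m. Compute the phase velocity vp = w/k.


vp = w / k
= 3.1402e+15 / 8.4660e+07
= 3.7092e+07 m/s

3.7092e+07


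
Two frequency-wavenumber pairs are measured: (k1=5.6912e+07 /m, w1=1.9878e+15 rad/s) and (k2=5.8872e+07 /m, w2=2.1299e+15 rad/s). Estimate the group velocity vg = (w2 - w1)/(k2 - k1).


vg = (w2 - w1) / (k2 - k1)
= (2.1299e+15 - 1.9878e+15) / (5.8872e+07 - 5.6912e+07)
= 1.4210e+14 / 1.9600e+06
= 7.2500e+07 m/s

7.2500e+07


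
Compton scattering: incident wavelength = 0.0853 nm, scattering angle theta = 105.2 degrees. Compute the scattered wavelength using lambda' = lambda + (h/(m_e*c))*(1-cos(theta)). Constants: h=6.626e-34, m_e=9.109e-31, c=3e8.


Compton wavelength: h/(m_e*c) = 2.4247e-12 m
d_lambda = 2.4247e-12 * (1 - cos(105.2 deg))
= 2.4247e-12 * 1.262189
= 3.0604e-12 m = 0.00306 nm
lambda' = 0.0853 + 0.00306
= 0.08836 nm

0.08836


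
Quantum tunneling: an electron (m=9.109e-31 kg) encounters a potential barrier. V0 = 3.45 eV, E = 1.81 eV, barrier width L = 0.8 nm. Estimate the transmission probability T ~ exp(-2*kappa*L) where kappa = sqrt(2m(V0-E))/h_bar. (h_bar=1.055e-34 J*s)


V0 - E = 1.64 eV = 2.6273e-19 J
kappa = sqrt(2 * m * (V0-E)) / h_bar
= sqrt(2 * 9.109e-31 * 2.6273e-19) / 1.055e-34
= 6.5577e+09 /m
2*kappa*L = 2 * 6.5577e+09 * 0.8e-9
= 10.4923
T = exp(-10.4923) = 2.774906e-05

2.774906e-05


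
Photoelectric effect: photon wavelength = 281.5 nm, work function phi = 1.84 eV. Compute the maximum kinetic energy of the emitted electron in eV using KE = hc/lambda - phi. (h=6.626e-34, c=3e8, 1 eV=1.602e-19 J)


E_photon = hc / lambda
= (6.626e-34)(3e8) / (281.5e-9)
= 7.0615e-19 J
= 4.4079 eV
KE = E_photon - phi
= 4.4079 - 1.84
= 2.5679 eV

2.5679


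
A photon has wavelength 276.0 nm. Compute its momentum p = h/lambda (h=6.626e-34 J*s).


p = h / lambda
= 6.626e-34 / (276.0e-9)
= 6.626e-34 / 2.7600e-07
= 2.4007e-27 kg*m/s

2.4007e-27


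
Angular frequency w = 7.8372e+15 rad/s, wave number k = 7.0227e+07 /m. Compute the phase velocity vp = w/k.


vp = w / k
= 7.8372e+15 / 7.0227e+07
= 1.1160e+08 m/s

1.1160e+08


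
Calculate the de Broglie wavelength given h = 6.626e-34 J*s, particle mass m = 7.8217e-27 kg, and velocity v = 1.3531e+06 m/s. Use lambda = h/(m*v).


lambda = h / (m * v)
= 6.626e-34 / (7.8217e-27 * 1.3531e+06)
= 6.626e-34 / 1.0584e-20
= 6.2607e-14 m

6.2607e-14


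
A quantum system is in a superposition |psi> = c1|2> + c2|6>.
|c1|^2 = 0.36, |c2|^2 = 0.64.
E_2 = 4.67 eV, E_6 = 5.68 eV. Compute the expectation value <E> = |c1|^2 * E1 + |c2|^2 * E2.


<E> = |c1|^2 * E1 + |c2|^2 * E2
= 0.36 * 4.67 + 0.64 * 5.68
= 1.6812 + 3.6352
= 5.3164 eV

5.3164


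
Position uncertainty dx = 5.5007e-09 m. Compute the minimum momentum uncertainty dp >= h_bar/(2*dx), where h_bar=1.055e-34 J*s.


dp = h_bar / (2 * dx)
= 1.055e-34 / (2 * 5.5007e-09)
= 1.055e-34 / 1.1001e-08
= 9.5897e-27 kg*m/s

9.5897e-27


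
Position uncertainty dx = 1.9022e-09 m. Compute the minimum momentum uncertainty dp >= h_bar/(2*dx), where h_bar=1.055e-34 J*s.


dp = h_bar / (2 * dx)
= 1.055e-34 / (2 * 1.9022e-09)
= 1.055e-34 / 3.8044e-09
= 2.7731e-26 kg*m/s

2.7731e-26


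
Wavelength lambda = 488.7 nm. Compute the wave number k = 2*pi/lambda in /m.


k = 2 * pi / lambda
= 6.2832 / (488.7e-9)
= 6.2832 / 4.8870e-07
= 1.2857e+07 /m

1.2857e+07


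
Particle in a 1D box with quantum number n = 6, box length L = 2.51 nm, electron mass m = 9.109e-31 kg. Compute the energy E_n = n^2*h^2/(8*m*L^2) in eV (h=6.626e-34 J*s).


E = n^2 * h^2 / (8 * m * L^2)
= 6^2 * (6.626e-34)^2 / (8 * 9.109e-31 * (2.51e-9)^2)
= 36 * 4.3904e-67 / (8 * 9.109e-31 * 6.3001e-18)
= 3.4427e-19 J
= 2.149 eV

2.149


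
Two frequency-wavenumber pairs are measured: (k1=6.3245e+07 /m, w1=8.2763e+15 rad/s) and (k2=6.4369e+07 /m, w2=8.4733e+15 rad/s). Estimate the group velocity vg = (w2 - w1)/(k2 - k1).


vg = (w2 - w1) / (k2 - k1)
= (8.4733e+15 - 8.2763e+15) / (6.4369e+07 - 6.3245e+07)
= 1.9700e+14 / 1.1240e+06
= 1.7527e+08 m/s

1.7527e+08


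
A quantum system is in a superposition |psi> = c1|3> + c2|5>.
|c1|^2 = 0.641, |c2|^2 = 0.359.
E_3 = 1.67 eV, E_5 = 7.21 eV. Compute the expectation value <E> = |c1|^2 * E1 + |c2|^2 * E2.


<E> = |c1|^2 * E1 + |c2|^2 * E2
= 0.641 * 1.67 + 0.359 * 7.21
= 1.0705 + 2.5884
= 3.6589 eV

3.6589


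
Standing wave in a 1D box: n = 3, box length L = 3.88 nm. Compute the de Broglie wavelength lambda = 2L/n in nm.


lambda = 2L / n
= 2 * 3.88 / 3
= 7.76 / 3
= 2.5867 nm

2.5867


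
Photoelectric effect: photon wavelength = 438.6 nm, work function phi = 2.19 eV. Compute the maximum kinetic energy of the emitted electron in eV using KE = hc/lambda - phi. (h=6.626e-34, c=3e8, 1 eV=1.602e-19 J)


E_photon = hc / lambda
= (6.626e-34)(3e8) / (438.6e-9)
= 4.5321e-19 J
= 2.8291 eV
KE = E_photon - phi
= 2.8291 - 2.19
= 0.6391 eV

0.6391


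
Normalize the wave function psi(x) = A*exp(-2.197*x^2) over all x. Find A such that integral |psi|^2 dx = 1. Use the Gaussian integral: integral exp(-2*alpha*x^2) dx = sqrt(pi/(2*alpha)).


integral |psi|^2 dx = A^2 * sqrt(pi/(2*alpha)) = 1
A^2 = sqrt(2*alpha/pi)
= sqrt(2 * 2.197 / pi)
= 1.182647
A = sqrt(1.182647)
= 1.0875

1.0875


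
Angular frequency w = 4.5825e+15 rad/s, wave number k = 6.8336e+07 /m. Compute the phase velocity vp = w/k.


vp = w / k
= 4.5825e+15 / 6.8336e+07
= 6.7058e+07 m/s

6.7058e+07


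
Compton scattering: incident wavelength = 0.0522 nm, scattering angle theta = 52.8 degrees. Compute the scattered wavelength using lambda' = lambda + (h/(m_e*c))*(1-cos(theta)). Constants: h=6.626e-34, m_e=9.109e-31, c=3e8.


Compton wavelength: h/(m_e*c) = 2.4247e-12 m
d_lambda = 2.4247e-12 * (1 - cos(52.8 deg))
= 2.4247e-12 * 0.395401
= 9.5873e-13 m = 0.000959 nm
lambda' = 0.0522 + 0.000959
= 0.053159 nm

0.053159


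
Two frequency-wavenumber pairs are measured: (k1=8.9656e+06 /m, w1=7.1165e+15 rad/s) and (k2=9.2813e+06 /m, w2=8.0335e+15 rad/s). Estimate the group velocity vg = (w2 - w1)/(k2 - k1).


vg = (w2 - w1) / (k2 - k1)
= (8.0335e+15 - 7.1165e+15) / (9.2813e+06 - 8.9656e+06)
= 9.1700e+14 / 3.1570e+05
= 2.9047e+09 m/s

2.9047e+09


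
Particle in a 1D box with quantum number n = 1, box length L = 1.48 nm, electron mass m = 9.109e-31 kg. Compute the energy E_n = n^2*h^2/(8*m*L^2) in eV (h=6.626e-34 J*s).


E = n^2 * h^2 / (8 * m * L^2)
= 1^2 * (6.626e-34)^2 / (8 * 9.109e-31 * (1.48e-9)^2)
= 1 * 4.3904e-67 / (8 * 9.109e-31 * 2.1904e-18)
= 2.7505e-20 J
= 0.1717 eV

0.1717


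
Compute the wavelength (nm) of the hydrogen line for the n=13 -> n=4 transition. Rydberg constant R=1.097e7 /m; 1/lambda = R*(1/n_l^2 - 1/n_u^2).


1/lambda = R * (1/n_l^2 - 1/n_u^2)
= 1.097e7 * (1/4^2 - 1/13^2)
= 1.097e7 * (0.0625 - 0.005917)
= 1.097e7 * 0.056583
= 6.2071e+05 /m
lambda = 1 / 6.2071e+05 = 1611.0486 nm

1611.0486


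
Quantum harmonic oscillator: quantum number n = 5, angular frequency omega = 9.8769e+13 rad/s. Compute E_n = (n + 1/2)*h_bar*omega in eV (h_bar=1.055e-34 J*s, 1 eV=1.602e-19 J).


E = (n + 1/2) * h_bar * omega
= (5 + 0.5) * 1.055e-34 * 9.8769e+13
= 5.5 * 1.0420e-20
= 5.7311e-20 J
= 0.3577 eV

0.3577


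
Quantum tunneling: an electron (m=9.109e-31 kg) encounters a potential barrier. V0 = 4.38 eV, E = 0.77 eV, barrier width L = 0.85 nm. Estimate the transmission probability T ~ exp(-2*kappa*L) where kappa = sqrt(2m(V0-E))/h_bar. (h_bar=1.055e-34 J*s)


V0 - E = 3.61 eV = 5.7832e-19 J
kappa = sqrt(2 * m * (V0-E)) / h_bar
= sqrt(2 * 9.109e-31 * 5.7832e-19) / 1.055e-34
= 9.7293e+09 /m
2*kappa*L = 2 * 9.7293e+09 * 0.85e-9
= 16.5399
T = exp(-16.5399) = 6.558926e-08

6.558926e-08


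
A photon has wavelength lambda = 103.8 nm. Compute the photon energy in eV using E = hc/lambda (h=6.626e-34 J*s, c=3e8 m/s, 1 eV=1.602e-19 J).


E = hc / lambda
= (6.626e-34)(3e8) / (103.8e-9)
= 1.9878e-25 / 1.0380e-07
= 1.9150e-18 J
Converting to eV: 1.9150e-18 / 1.602e-19
= 11.954 eV

11.954


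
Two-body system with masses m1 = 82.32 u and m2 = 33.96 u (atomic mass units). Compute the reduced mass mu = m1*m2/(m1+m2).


mu = m1 * m2 / (m1 + m2)
= 82.32 * 33.96 / (82.32 + 33.96)
= 2795.5872 / 116.28
= 24.0419 u

24.0419


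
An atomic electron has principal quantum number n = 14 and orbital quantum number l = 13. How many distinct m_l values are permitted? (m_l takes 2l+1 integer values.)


m_l ranges from -l to +l in integer steps
So m_l goes from -13 to +13
Count = 2l + 1 = 2*13 + 1
= 27

27


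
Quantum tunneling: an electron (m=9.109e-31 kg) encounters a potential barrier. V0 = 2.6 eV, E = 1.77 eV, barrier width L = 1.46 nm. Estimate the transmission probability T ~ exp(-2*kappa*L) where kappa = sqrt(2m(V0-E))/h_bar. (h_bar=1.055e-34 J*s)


V0 - E = 0.83 eV = 1.3297e-19 J
kappa = sqrt(2 * m * (V0-E)) / h_bar
= sqrt(2 * 9.109e-31 * 1.3297e-19) / 1.055e-34
= 4.6652e+09 /m
2*kappa*L = 2 * 4.6652e+09 * 1.46e-9
= 13.6223
T = exp(-13.6223) = 1.213115e-06

1.213115e-06


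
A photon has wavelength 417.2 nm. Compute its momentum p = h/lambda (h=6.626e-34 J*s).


p = h / lambda
= 6.626e-34 / (417.2e-9)
= 6.626e-34 / 4.1720e-07
= 1.5882e-27 kg*m/s

1.5882e-27


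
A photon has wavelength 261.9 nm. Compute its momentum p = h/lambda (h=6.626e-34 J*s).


p = h / lambda
= 6.626e-34 / (261.9e-9)
= 6.626e-34 / 2.6190e-07
= 2.5300e-27 kg*m/s

2.5300e-27


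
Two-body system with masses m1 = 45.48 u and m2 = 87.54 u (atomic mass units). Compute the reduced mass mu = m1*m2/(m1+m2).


mu = m1 * m2 / (m1 + m2)
= 45.48 * 87.54 / (45.48 + 87.54)
= 3981.3192 / 133.02
= 29.9302 u

29.9302


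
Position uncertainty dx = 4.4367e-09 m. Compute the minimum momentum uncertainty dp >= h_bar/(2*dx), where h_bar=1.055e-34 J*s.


dp = h_bar / (2 * dx)
= 1.055e-34 / (2 * 4.4367e-09)
= 1.055e-34 / 8.8734e-09
= 1.1889e-26 kg*m/s

1.1889e-26


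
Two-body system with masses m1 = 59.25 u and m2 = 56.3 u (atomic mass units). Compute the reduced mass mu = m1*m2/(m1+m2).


mu = m1 * m2 / (m1 + m2)
= 59.25 * 56.3 / (59.25 + 56.3)
= 3335.775 / 115.55
= 28.8687 u

28.8687


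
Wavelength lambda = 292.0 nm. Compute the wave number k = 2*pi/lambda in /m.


k = 2 * pi / lambda
= 6.2832 / (292.0e-9)
= 6.2832 / 2.9200e-07
= 2.1518e+07 /m

2.1518e+07


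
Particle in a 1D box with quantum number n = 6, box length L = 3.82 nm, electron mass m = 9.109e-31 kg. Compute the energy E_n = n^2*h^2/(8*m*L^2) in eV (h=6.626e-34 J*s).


E = n^2 * h^2 / (8 * m * L^2)
= 6^2 * (6.626e-34)^2 / (8 * 9.109e-31 * (3.82e-9)^2)
= 36 * 4.3904e-67 / (8 * 9.109e-31 * 1.4592e-17)
= 1.4863e-19 J
= 0.9278 eV

0.9278


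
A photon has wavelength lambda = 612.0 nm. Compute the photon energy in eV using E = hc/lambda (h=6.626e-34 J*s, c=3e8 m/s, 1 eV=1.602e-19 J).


E = hc / lambda
= (6.626e-34)(3e8) / (612.0e-9)
= 1.9878e-25 / 6.1200e-07
= 3.2480e-19 J
Converting to eV: 3.2480e-19 / 1.602e-19
= 2.0275 eV

2.0275


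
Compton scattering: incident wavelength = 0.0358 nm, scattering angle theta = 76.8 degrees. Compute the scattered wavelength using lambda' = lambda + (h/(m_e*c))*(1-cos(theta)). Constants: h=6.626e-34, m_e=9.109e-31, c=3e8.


Compton wavelength: h/(m_e*c) = 2.4247e-12 m
d_lambda = 2.4247e-12 * (1 - cos(76.8 deg))
= 2.4247e-12 * 0.771649
= 1.8710e-12 m = 0.001871 nm
lambda' = 0.0358 + 0.001871
= 0.037671 nm

0.037671


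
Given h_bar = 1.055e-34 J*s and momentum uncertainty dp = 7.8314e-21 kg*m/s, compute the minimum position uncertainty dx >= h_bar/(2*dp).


dx = h_bar / (2 * dp)
= 1.055e-34 / (2 * 7.8314e-21)
= 1.055e-34 / 1.5663e-20
= 6.7357e-15 m

6.7357e-15


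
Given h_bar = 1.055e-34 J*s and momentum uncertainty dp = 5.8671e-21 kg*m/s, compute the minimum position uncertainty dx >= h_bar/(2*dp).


dx = h_bar / (2 * dp)
= 1.055e-34 / (2 * 5.8671e-21)
= 1.055e-34 / 1.1734e-20
= 8.9908e-15 m

8.9908e-15


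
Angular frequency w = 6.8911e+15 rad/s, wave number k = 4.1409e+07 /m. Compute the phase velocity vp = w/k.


vp = w / k
= 6.8911e+15 / 4.1409e+07
= 1.6642e+08 m/s

1.6642e+08


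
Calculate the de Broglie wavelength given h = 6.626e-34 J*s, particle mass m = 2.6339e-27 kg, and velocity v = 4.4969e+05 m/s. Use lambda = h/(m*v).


lambda = h / (m * v)
= 6.626e-34 / (2.6339e-27 * 4.4969e+05)
= 6.626e-34 / 1.1844e-21
= 5.5942e-13 m

5.5942e-13


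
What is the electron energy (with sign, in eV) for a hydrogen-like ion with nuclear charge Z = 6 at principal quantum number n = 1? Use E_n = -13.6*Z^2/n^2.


E_n = -13.6 * Z^2 / n^2
= -13.6 * 6^2 / 1^2
= -13.6 * 36 / 1
= -489.6 eV

-489.6


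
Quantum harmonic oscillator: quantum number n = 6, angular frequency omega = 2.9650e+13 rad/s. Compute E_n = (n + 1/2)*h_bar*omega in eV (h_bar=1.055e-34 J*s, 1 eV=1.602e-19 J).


E = (n + 1/2) * h_bar * omega
= (6 + 0.5) * 1.055e-34 * 2.9650e+13
= 6.5 * 3.1281e-21
= 2.0332e-20 J
= 0.1269 eV

0.1269


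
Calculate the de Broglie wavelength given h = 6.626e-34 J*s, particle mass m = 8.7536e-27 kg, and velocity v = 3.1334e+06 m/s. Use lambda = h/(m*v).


lambda = h / (m * v)
= 6.626e-34 / (8.7536e-27 * 3.1334e+06)
= 6.626e-34 / 2.7429e-20
= 2.4157e-14 m

2.4157e-14


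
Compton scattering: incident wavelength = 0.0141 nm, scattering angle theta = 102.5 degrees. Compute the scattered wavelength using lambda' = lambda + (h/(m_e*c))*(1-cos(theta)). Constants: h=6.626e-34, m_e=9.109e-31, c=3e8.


Compton wavelength: h/(m_e*c) = 2.4247e-12 m
d_lambda = 2.4247e-12 * (1 - cos(102.5 deg))
= 2.4247e-12 * 1.21644
= 2.9495e-12 m = 0.00295 nm
lambda' = 0.0141 + 0.00295
= 0.01705 nm

0.01705


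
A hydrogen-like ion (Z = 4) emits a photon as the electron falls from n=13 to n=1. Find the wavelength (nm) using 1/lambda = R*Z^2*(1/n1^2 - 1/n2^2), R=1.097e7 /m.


1/lambda = R * Z^2 * (1/n1^2 - 1/n2^2)
= 1.097e7 * 4^2 * (1/1^2 - 1/13^2)
= 1.097e7 * 16 * (1.0 - 0.005917)
= 1.7448e+08 /m
lambda = 1 / 1.7448e+08
= 5.7313 nm

5.7313


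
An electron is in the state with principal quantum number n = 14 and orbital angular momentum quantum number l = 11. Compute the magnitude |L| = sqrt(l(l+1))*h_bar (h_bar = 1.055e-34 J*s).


L = sqrt(l*(l+1)) * h_bar
= sqrt(11 * 12) * 1.055e-34
= sqrt(132) * 1.055e-34
= 11.4891 * 1.055e-34
= 1.2121e-33 J*s

1.2121e-33


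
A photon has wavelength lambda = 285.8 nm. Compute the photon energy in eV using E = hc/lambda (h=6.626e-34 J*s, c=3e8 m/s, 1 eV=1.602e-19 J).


E = hc / lambda
= (6.626e-34)(3e8) / (285.8e-9)
= 1.9878e-25 / 2.8580e-07
= 6.9552e-19 J
Converting to eV: 6.9552e-19 / 1.602e-19
= 4.3416 eV

4.3416


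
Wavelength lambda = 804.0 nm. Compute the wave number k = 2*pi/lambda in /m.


k = 2 * pi / lambda
= 6.2832 / (804.0e-9)
= 6.2832 / 8.0400e-07
= 7.8149e+06 /m

7.8149e+06


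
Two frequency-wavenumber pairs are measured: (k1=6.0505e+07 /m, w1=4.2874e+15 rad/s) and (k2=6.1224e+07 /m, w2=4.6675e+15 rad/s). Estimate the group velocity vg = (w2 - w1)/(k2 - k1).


vg = (w2 - w1) / (k2 - k1)
= (4.6675e+15 - 4.2874e+15) / (6.1224e+07 - 6.0505e+07)
= 3.8010e+14 / 7.1900e+05
= 5.2865e+08 m/s

5.2865e+08


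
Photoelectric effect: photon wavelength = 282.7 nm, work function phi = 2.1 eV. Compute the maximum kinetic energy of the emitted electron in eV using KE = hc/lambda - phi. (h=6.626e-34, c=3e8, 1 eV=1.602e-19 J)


E_photon = hc / lambda
= (6.626e-34)(3e8) / (282.7e-9)
= 7.0315e-19 J
= 4.3892 eV
KE = E_photon - phi
= 4.3892 - 2.1
= 2.2892 eV

2.2892


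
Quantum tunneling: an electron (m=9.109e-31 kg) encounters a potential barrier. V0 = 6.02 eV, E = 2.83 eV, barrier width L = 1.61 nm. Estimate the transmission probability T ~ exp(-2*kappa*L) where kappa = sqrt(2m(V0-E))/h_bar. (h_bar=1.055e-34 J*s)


V0 - E = 3.19 eV = 5.1104e-19 J
kappa = sqrt(2 * m * (V0-E)) / h_bar
= sqrt(2 * 9.109e-31 * 5.1104e-19) / 1.055e-34
= 9.1459e+09 /m
2*kappa*L = 2 * 9.1459e+09 * 1.61e-9
= 29.4497
T = exp(-29.4497) = 1.622456e-13

1.622456e-13


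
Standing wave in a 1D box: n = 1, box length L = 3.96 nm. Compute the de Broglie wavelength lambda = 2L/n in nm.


lambda = 2L / n
= 2 * 3.96 / 1
= 7.92 / 1
= 7.92 nm

7.92


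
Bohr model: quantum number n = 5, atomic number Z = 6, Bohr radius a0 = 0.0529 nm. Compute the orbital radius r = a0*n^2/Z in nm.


r = a0 * n^2 / Z
= 0.0529 * 5^2 / 6
= 0.0529 * 25 / 6
= 0.2204 nm

0.2204


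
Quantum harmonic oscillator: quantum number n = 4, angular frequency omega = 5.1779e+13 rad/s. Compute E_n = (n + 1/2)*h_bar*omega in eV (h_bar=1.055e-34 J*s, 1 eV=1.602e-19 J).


E = (n + 1/2) * h_bar * omega
= (4 + 0.5) * 1.055e-34 * 5.1779e+13
= 4.5 * 5.4627e-21
= 2.4582e-20 J
= 0.1534 eV

0.1534


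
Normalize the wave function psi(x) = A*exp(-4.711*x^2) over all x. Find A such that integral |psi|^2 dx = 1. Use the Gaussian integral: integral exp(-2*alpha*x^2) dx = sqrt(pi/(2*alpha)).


integral |psi|^2 dx = A^2 * sqrt(pi/(2*alpha)) = 1
A^2 = sqrt(2*alpha/pi)
= sqrt(2 * 4.711 / pi)
= 1.731796
A = sqrt(1.731796)
= 1.316

1.316


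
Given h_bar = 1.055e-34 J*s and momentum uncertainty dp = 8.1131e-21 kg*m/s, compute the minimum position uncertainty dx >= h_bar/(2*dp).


dx = h_bar / (2 * dp)
= 1.055e-34 / (2 * 8.1131e-21)
= 1.055e-34 / 1.6226e-20
= 6.5018e-15 m

6.5018e-15


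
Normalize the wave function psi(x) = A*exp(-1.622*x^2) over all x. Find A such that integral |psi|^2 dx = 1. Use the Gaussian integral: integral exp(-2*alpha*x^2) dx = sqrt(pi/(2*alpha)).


integral |psi|^2 dx = A^2 * sqrt(pi/(2*alpha)) = 1
A^2 = sqrt(2*alpha/pi)
= sqrt(2 * 1.622 / pi)
= 1.016168
A = sqrt(1.016168)
= 1.0081

1.0081


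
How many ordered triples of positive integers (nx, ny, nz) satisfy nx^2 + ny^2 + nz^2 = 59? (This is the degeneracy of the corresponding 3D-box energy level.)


Enumerate all (nx, ny, nz) with nx^2 + ny^2 + nz^2 = 59:
(1,3,7)
(1,7,3)
(3,1,7)
(3,5,5)
(3,7,1)
(5,3,5)
(5,5,3)
(7,1,3)
(7,3,1)
Total degeneracy = 9

9


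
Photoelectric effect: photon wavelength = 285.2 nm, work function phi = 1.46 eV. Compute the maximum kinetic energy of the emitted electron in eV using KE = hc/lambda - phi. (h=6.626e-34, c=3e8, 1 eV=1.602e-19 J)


E_photon = hc / lambda
= (6.626e-34)(3e8) / (285.2e-9)
= 6.9698e-19 J
= 4.3507 eV
KE = E_photon - phi
= 4.3507 - 1.46
= 2.8907 eV

2.8907


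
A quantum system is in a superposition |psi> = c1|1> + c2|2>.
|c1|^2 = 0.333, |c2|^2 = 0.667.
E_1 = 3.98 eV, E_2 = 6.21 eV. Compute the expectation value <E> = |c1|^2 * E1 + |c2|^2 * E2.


<E> = |c1|^2 * E1 + |c2|^2 * E2
= 0.333 * 3.98 + 0.667 * 6.21
= 1.3253 + 4.1421
= 5.4674 eV

5.4674


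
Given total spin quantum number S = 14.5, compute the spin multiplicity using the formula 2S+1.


Spin multiplicity = 2S + 1
= 2 * 14.5 + 1
= 29.0 + 1
= 30

30


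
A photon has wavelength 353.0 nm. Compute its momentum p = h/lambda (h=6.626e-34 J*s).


p = h / lambda
= 6.626e-34 / (353.0e-9)
= 6.626e-34 / 3.5300e-07
= 1.8771e-27 kg*m/s

1.8771e-27


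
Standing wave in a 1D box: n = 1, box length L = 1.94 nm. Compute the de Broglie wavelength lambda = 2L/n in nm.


lambda = 2L / n
= 2 * 1.94 / 1
= 3.88 / 1
= 3.88 nm

3.88


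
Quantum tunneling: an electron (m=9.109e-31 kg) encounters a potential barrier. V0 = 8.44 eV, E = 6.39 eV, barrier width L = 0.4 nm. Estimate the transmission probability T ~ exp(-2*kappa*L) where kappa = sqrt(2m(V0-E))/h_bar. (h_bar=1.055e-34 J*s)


V0 - E = 2.05 eV = 3.2841e-19 J
kappa = sqrt(2 * m * (V0-E)) / h_bar
= sqrt(2 * 9.109e-31 * 3.2841e-19) / 1.055e-34
= 7.3317e+09 /m
2*kappa*L = 2 * 7.3317e+09 * 0.4e-9
= 5.8654
T = exp(-5.8654) = 2.835949e-03

2.835949e-03


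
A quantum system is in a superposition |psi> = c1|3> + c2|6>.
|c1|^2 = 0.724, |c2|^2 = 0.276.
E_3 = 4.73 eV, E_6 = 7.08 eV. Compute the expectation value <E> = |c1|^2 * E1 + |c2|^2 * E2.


<E> = |c1|^2 * E1 + |c2|^2 * E2
= 0.724 * 4.73 + 0.276 * 7.08
= 3.4245 + 1.9541
= 5.3786 eV

5.3786


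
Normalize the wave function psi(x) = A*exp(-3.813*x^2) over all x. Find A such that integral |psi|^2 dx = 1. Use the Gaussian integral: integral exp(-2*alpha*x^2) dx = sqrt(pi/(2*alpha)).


integral |psi|^2 dx = A^2 * sqrt(pi/(2*alpha)) = 1
A^2 = sqrt(2*alpha/pi)
= sqrt(2 * 3.813 / pi)
= 1.558022
A = sqrt(1.558022)
= 1.2482

1.2482


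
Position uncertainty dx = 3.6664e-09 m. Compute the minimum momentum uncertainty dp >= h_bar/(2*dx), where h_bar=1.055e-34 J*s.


dp = h_bar / (2 * dx)
= 1.055e-34 / (2 * 3.6664e-09)
= 1.055e-34 / 7.3328e-09
= 1.4387e-26 kg*m/s

1.4387e-26


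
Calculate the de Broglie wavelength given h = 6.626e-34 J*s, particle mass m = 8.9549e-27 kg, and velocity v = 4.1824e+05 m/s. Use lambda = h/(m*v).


lambda = h / (m * v)
= 6.626e-34 / (8.9549e-27 * 4.1824e+05)
= 6.626e-34 / 3.7453e-21
= 1.7692e-13 m

1.7692e-13


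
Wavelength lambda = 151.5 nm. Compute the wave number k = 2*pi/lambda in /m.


k = 2 * pi / lambda
= 6.2832 / (151.5e-9)
= 6.2832 / 1.5150e-07
= 4.1473e+07 /m

4.1473e+07


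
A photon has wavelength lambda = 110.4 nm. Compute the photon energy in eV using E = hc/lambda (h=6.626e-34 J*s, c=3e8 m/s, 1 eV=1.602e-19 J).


E = hc / lambda
= (6.626e-34)(3e8) / (110.4e-9)
= 1.9878e-25 / 1.1040e-07
= 1.8005e-18 J
Converting to eV: 1.8005e-18 / 1.602e-19
= 11.2393 eV

11.2393


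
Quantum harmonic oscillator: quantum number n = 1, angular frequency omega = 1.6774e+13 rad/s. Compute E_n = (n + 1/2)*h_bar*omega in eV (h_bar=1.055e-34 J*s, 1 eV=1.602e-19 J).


E = (n + 1/2) * h_bar * omega
= (1 + 0.5) * 1.055e-34 * 1.6774e+13
= 1.5 * 1.7697e-21
= 2.6545e-21 J
= 0.0166 eV

0.0166


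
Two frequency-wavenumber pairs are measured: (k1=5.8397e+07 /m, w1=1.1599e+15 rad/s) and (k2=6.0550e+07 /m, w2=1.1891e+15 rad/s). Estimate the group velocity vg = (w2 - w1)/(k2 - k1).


vg = (w2 - w1) / (k2 - k1)
= (1.1891e+15 - 1.1599e+15) / (6.0550e+07 - 5.8397e+07)
= 2.9200e+13 / 2.1530e+06
= 1.3562e+07 m/s

1.3562e+07


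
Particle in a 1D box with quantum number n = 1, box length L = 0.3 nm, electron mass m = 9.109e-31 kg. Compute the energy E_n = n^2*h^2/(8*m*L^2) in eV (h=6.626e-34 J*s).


E = n^2 * h^2 / (8 * m * L^2)
= 1^2 * (6.626e-34)^2 / (8 * 9.109e-31 * (0.3e-9)^2)
= 1 * 4.3904e-67 / (8 * 9.109e-31 * 9.0000e-20)
= 6.6942e-19 J
= 4.1787 eV

4.1787


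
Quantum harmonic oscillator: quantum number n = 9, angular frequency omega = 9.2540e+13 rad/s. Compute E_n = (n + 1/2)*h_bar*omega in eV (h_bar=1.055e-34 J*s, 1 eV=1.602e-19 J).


E = (n + 1/2) * h_bar * omega
= (9 + 0.5) * 1.055e-34 * 9.2540e+13
= 9.5 * 9.7630e-21
= 9.2748e-20 J
= 0.579 eV

0.579


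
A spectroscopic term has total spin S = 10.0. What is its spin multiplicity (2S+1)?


Spin multiplicity = 2S + 1
= 2 * 10.0 + 1
= 20.0 + 1
= 21

21


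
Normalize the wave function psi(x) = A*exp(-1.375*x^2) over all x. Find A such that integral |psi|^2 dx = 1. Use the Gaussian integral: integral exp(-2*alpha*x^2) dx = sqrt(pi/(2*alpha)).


integral |psi|^2 dx = A^2 * sqrt(pi/(2*alpha)) = 1
A^2 = sqrt(2*alpha/pi)
= sqrt(2 * 1.375 / pi)
= 0.935603
A = sqrt(0.935603)
= 0.9673

0.9673


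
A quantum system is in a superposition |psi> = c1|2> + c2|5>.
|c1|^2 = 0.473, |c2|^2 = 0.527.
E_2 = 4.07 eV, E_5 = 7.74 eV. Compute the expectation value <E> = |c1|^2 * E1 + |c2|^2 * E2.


<E> = |c1|^2 * E1 + |c2|^2 * E2
= 0.473 * 4.07 + 0.527 * 7.74
= 1.9251 + 4.079
= 6.0041 eV

6.0041


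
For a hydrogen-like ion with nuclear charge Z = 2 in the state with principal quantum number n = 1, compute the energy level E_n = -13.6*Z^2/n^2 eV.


E_n = -13.6 * Z^2 / n^2
= -13.6 * 2^2 / 1^2
= -13.6 * 4 / 1
= -54.4 eV

-54.4


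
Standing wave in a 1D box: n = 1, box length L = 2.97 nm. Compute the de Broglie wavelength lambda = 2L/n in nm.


lambda = 2L / n
= 2 * 2.97 / 1
= 5.94 / 1
= 5.94 nm

5.94


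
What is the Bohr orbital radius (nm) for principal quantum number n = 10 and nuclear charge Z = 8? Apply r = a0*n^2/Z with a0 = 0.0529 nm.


r = a0 * n^2 / Z
= 0.0529 * 10^2 / 8
= 0.0529 * 100 / 8
= 0.6613 nm

0.6613


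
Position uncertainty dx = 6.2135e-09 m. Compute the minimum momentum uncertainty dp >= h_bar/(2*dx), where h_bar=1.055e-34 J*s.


dp = h_bar / (2 * dx)
= 1.055e-34 / (2 * 6.2135e-09)
= 1.055e-34 / 1.2427e-08
= 8.4896e-27 kg*m/s

8.4896e-27


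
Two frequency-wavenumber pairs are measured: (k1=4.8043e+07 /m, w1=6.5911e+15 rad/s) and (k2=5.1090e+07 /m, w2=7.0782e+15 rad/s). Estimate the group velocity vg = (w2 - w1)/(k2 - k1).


vg = (w2 - w1) / (k2 - k1)
= (7.0782e+15 - 6.5911e+15) / (5.1090e+07 - 4.8043e+07)
= 4.8710e+14 / 3.0470e+06
= 1.5986e+08 m/s

1.5986e+08


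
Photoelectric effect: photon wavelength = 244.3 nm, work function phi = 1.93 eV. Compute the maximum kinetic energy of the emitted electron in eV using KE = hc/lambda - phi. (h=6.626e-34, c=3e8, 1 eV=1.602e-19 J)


E_photon = hc / lambda
= (6.626e-34)(3e8) / (244.3e-9)
= 8.1367e-19 J
= 5.0791 eV
KE = E_photon - phi
= 5.0791 - 1.93
= 3.1491 eV

3.1491


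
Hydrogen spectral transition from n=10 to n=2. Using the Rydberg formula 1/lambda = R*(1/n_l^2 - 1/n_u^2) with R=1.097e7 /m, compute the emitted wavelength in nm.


1/lambda = R * (1/n_l^2 - 1/n_u^2)
= 1.097e7 * (1/2^2 - 1/10^2)
= 1.097e7 * (0.25 - 0.01)
= 1.097e7 * 0.24
= 2.6328e+06 /m
lambda = 1 / 2.6328e+06 = 379.8238 nm

379.8238


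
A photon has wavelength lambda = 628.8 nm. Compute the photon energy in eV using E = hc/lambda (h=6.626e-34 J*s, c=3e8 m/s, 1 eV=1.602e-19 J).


E = hc / lambda
= (6.626e-34)(3e8) / (628.8e-9)
= 1.9878e-25 / 6.2880e-07
= 3.1613e-19 J
Converting to eV: 3.1613e-19 / 1.602e-19
= 1.9733 eV

1.9733


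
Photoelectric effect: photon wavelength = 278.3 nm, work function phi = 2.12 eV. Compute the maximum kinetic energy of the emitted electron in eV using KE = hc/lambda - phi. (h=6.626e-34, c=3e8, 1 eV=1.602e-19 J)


E_photon = hc / lambda
= (6.626e-34)(3e8) / (278.3e-9)
= 7.1427e-19 J
= 4.4586 eV
KE = E_photon - phi
= 4.4586 - 2.12
= 2.3386 eV

2.3386


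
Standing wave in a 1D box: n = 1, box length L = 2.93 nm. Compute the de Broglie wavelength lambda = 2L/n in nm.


lambda = 2L / n
= 2 * 2.93 / 1
= 5.86 / 1
= 5.86 nm

5.86


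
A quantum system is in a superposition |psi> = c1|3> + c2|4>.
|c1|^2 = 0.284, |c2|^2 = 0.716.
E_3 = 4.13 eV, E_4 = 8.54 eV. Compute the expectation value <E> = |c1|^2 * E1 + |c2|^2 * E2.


<E> = |c1|^2 * E1 + |c2|^2 * E2
= 0.284 * 4.13 + 0.716 * 8.54
= 1.1729 + 6.1146
= 7.2876 eV

7.2876


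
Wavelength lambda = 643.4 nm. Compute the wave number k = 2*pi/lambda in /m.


k = 2 * pi / lambda
= 6.2832 / (643.4e-9)
= 6.2832 / 6.4340e-07
= 9.7656e+06 /m

9.7656e+06


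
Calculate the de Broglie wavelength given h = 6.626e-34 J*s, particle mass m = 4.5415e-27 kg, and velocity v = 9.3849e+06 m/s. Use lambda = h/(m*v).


lambda = h / (m * v)
= 6.626e-34 / (4.5415e-27 * 9.3849e+06)
= 6.626e-34 / 4.2622e-20
= 1.5546e-14 m

1.5546e-14


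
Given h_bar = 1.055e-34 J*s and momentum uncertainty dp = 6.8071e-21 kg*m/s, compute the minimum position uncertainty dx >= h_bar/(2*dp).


dx = h_bar / (2 * dp)
= 1.055e-34 / (2 * 6.8071e-21)
= 1.055e-34 / 1.3614e-20
= 7.7493e-15 m

7.7493e-15


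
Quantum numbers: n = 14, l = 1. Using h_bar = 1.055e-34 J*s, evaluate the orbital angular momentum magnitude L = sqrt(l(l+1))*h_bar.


L = sqrt(l*(l+1)) * h_bar
= sqrt(1 * 2) * 1.055e-34
= sqrt(2) * 1.055e-34
= 1.4142 * 1.055e-34
= 1.4920e-34 J*s

1.4920e-34


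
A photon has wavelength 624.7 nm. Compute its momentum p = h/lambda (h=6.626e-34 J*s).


p = h / lambda
= 6.626e-34 / (624.7e-9)
= 6.626e-34 / 6.2470e-07
= 1.0607e-27 kg*m/s

1.0607e-27


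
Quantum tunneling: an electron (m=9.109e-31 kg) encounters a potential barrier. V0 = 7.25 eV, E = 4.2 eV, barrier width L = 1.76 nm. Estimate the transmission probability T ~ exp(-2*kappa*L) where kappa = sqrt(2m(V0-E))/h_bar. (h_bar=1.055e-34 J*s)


V0 - E = 3.05 eV = 4.8861e-19 J
kappa = sqrt(2 * m * (V0-E)) / h_bar
= sqrt(2 * 9.109e-31 * 4.8861e-19) / 1.055e-34
= 8.9429e+09 /m
2*kappa*L = 2 * 8.9429e+09 * 1.76e-9
= 31.4791
T = exp(-31.4791) = 2.132155e-14

2.132155e-14


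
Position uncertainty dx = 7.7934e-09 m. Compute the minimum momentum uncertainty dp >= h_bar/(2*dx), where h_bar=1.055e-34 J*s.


dp = h_bar / (2 * dx)
= 1.055e-34 / (2 * 7.7934e-09)
= 1.055e-34 / 1.5587e-08
= 6.7685e-27 kg*m/s

6.7685e-27


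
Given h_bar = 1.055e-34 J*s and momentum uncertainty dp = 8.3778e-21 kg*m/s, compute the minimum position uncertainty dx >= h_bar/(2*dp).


dx = h_bar / (2 * dp)
= 1.055e-34 / (2 * 8.3778e-21)
= 1.055e-34 / 1.6756e-20
= 6.2964e-15 m

6.2964e-15


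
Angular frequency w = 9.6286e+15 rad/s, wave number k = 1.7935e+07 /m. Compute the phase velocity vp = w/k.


vp = w / k
= 9.6286e+15 / 1.7935e+07
= 5.3686e+08 m/s

5.3686e+08


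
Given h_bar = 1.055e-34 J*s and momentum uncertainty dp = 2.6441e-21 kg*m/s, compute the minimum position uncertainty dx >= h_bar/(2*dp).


dx = h_bar / (2 * dp)
= 1.055e-34 / (2 * 2.6441e-21)
= 1.055e-34 / 5.2882e-21
= 1.9950e-14 m

1.9950e-14


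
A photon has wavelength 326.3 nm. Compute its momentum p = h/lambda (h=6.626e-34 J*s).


p = h / lambda
= 6.626e-34 / (326.3e-9)
= 6.626e-34 / 3.2630e-07
= 2.0306e-27 kg*m/s

2.0306e-27


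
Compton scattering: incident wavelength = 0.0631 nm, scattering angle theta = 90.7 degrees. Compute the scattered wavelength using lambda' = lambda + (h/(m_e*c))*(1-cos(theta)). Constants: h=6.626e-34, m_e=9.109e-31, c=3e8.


Compton wavelength: h/(m_e*c) = 2.4247e-12 m
d_lambda = 2.4247e-12 * (1 - cos(90.7 deg))
= 2.4247e-12 * 1.012217
= 2.4543e-12 m = 0.002454 nm
lambda' = 0.0631 + 0.002454
= 0.065554 nm

0.065554


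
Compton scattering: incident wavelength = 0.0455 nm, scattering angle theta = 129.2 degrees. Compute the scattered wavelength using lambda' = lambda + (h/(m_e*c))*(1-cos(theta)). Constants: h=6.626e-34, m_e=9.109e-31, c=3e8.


Compton wavelength: h/(m_e*c) = 2.4247e-12 m
d_lambda = 2.4247e-12 * (1 - cos(129.2 deg))
= 2.4247e-12 * 1.632029
= 3.9572e-12 m = 0.003957 nm
lambda' = 0.0455 + 0.003957
= 0.049457 nm

0.049457


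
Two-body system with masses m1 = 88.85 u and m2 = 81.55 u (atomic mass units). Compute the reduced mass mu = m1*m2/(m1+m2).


mu = m1 * m2 / (m1 + m2)
= 88.85 * 81.55 / (88.85 + 81.55)
= 7245.7175 / 170.4
= 42.5218 u

42.5218


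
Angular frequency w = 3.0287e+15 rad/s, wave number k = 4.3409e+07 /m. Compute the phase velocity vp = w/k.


vp = w / k
= 3.0287e+15 / 4.3409e+07
= 6.9771e+07 m/s

6.9771e+07


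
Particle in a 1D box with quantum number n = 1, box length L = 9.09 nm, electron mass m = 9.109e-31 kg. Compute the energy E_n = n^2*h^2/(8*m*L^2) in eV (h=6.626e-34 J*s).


E = n^2 * h^2 / (8 * m * L^2)
= 1^2 * (6.626e-34)^2 / (8 * 9.109e-31 * (9.09e-9)^2)
= 1 * 4.3904e-67 / (8 * 9.109e-31 * 8.2628e-17)
= 7.2915e-22 J
= 0.0046 eV

0.0046


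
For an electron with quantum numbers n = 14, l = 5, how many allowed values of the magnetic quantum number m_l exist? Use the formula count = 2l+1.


m_l ranges from -l to +l in integer steps
So m_l goes from -5 to +5
Count = 2l + 1 = 2*5 + 1
= 11

11


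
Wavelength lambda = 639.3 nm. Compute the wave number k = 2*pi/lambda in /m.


k = 2 * pi / lambda
= 6.2832 / (639.3e-9)
= 6.2832 / 6.3930e-07
= 9.8282e+06 /m

9.8282e+06


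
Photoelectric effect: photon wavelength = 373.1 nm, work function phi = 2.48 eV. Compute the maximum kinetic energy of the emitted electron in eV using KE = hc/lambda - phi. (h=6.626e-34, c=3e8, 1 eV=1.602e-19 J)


E_photon = hc / lambda
= (6.626e-34)(3e8) / (373.1e-9)
= 5.3278e-19 J
= 3.3257 eV
KE = E_photon - phi
= 3.3257 - 2.48
= 0.8457 eV

0.8457


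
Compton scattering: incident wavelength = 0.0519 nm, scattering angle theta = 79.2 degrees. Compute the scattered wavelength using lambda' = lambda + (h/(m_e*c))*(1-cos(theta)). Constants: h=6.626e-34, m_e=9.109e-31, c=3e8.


Compton wavelength: h/(m_e*c) = 2.4247e-12 m
d_lambda = 2.4247e-12 * (1 - cos(79.2 deg))
= 2.4247e-12 * 0.812619
= 1.9704e-12 m = 0.00197 nm
lambda' = 0.0519 + 0.00197
= 0.05387 nm

0.05387


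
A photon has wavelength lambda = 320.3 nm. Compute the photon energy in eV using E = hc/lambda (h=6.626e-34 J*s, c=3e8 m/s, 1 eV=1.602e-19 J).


E = hc / lambda
= (6.626e-34)(3e8) / (320.3e-9)
= 1.9878e-25 / 3.2030e-07
= 6.2061e-19 J
Converting to eV: 6.2061e-19 / 1.602e-19
= 3.8739 eV

3.8739


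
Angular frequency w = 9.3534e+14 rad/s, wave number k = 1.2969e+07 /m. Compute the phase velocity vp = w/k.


vp = w / k
= 9.3534e+14 / 1.2969e+07
= 7.2121e+07 m/s

7.2121e+07


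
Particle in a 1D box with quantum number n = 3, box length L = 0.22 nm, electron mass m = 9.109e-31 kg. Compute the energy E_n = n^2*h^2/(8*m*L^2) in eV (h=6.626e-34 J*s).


E = n^2 * h^2 / (8 * m * L^2)
= 3^2 * (6.626e-34)^2 / (8 * 9.109e-31 * (0.22e-9)^2)
= 9 * 4.3904e-67 / (8 * 9.109e-31 * 4.8400e-20)
= 1.1203e-17 J
= 69.9321 eV

69.9321


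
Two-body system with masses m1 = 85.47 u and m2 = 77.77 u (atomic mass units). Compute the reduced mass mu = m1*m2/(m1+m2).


mu = m1 * m2 / (m1 + m2)
= 85.47 * 77.77 / (85.47 + 77.77)
= 6647.0019 / 163.24
= 40.7192 u

40.7192


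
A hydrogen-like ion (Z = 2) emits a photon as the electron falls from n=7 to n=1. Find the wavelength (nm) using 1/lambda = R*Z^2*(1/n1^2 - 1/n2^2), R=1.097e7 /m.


1/lambda = R * Z^2 * (1/n1^2 - 1/n2^2)
= 1.097e7 * 2^2 * (1/1^2 - 1/7^2)
= 1.097e7 * 4 * (1.0 - 0.020408)
= 4.2984e+07 /m
lambda = 1 / 4.2984e+07
= 23.2642 nm

23.2642
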